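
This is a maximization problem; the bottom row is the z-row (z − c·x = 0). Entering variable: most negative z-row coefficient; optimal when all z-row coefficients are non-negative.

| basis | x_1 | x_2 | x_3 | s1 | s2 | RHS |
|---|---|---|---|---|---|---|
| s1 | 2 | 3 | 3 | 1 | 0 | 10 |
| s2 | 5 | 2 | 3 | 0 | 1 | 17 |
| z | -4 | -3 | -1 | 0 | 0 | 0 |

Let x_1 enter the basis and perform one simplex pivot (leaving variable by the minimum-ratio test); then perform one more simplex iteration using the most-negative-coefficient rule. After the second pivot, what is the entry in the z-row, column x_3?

Ratio test on column x_1 — row 1: 10/2 = 5; row 2: 17/5 = 17/5. Minimum is 17/5 at row 2 (s2 leaves); pivot element 5.
Divide row 2 by 5; eliminate column x_1 from the other rows.
Second iteration: most negative z-row entry is -7/5 in column x_2, so x_2 enters.
Ratio test on column x_2 — row 1: (16/5)/(11/5) = 16/11; row 2: (17/5)/(2/5) = 17/2. Minimum is 16/11 at row 1 (s1 leaves); pivot element 11/5.
Divide row 1 by 11/5; eliminate column x_2 from the other rows.
After both pivots, the entry at the z-row, column x_3 is 28/11.

28/11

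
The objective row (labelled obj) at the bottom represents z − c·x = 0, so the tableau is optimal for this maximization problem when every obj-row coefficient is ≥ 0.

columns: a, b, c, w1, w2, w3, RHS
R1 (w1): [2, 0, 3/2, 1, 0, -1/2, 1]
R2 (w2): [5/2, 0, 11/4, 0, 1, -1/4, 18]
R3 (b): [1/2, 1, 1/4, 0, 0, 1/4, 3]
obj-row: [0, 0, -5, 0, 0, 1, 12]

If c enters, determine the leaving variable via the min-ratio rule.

w1

Column c entries and ratios — w1: 1/(3/2) = 2/3; w2: 18/(11/4) = 72/11; b: 3/(1/4) = 12.
Smallest ratio is 2/3 in the row of w1, so w1 leaves.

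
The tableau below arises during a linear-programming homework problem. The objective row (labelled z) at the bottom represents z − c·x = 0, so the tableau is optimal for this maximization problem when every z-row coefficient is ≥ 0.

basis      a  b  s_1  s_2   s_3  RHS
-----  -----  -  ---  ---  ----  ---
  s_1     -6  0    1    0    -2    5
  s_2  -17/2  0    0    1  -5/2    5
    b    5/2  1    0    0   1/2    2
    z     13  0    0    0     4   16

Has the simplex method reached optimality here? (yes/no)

Every z-row coefficient is ≥ 0, so the tableau is optimal.

yes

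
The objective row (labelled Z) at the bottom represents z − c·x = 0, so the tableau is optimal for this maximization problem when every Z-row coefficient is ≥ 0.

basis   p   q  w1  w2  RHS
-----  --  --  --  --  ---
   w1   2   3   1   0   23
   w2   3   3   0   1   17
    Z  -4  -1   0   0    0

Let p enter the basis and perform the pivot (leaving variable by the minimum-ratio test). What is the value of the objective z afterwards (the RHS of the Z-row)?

Ratio test on column p — row 1: 23/2 = 23/2; row 2: 17/3 = 17/3. Minimum is 17/3 at row 2 (w2 leaves); pivot element 3.
Pivot on row 2; the Z-row RHS becomes 0 − (-4)·(17/3) = 68/3.

68/3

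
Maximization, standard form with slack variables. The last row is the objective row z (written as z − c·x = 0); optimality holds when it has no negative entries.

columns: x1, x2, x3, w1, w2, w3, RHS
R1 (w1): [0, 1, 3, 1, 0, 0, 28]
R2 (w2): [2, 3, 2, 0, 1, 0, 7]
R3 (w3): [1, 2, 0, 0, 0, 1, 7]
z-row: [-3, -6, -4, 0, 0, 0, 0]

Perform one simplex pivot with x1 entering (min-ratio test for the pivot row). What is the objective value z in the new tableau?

21/2

Ratio test on column x1 — row 1: entry 0 ≤ 0; row 2: 7/2 = 7/2; row 3: 7/1 = 7. Minimum is 7/2 at row 2 (w2 leaves); pivot element 2.
Pivot on row 2; the z-row RHS becomes 0 − (-3)·(7/2) = 21/2.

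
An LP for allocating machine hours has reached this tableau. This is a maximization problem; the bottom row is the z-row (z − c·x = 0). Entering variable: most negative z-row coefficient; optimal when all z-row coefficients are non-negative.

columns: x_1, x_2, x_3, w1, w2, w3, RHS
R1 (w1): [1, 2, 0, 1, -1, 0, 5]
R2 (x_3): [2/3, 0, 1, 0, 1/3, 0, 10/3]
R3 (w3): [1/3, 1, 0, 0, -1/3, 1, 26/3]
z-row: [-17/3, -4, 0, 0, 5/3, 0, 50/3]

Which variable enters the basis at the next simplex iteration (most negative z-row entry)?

x_1

Negative z-row entries: x_1: -17/3, x_2: -4.
The most negative is -17/3 in column x_1, so x_1 enters.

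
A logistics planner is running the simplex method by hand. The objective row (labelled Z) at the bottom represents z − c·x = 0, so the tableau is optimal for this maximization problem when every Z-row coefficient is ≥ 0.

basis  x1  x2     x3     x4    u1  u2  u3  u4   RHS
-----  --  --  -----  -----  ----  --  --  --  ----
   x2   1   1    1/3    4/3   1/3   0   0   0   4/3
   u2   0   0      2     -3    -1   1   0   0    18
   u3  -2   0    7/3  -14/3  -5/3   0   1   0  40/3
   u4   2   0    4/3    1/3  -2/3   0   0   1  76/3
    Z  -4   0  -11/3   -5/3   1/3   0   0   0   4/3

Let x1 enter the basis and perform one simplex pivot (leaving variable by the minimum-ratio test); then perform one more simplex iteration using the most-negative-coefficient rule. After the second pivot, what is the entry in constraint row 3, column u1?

Ratio test on column x1 — row 1: (4/3)/1 = 4/3; row 2: entry 0 ≤ 0; row 3: entry -2 ≤ 0; row 4: (76/3)/2 = 38/3. Minimum is 4/3 at row 1 (x2 leaves); pivot element 1.
Divide row 1 by 1; eliminate column x1 from the other rows.
Second iteration: most negative Z-row entry is -7/3 in column x3, so x3 enters.
Ratio test on column x3 — row 1: (4/3)/(1/3) = 4; row 2: 18/2 = 9; row 3: 16/3 = 16/3; row 4: (68/3)/(2/3) = 34. Minimum is 4 at row 1 (x1 leaves); pivot element 1/3.
Divide row 1 by 1/3; eliminate column x3 from the other rows.
After both pivots, the entry at constraint row 3, column u1 is -4.

-4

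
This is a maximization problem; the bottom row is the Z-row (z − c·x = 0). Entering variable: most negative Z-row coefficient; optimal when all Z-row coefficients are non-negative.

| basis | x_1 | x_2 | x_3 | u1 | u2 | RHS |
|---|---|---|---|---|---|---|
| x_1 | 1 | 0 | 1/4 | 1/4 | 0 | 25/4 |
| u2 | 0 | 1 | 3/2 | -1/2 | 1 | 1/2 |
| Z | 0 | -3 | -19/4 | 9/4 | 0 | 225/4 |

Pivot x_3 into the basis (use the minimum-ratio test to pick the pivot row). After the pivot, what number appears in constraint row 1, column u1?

1/3

Ratio test on column x_3 — row 1: (25/4)/(1/4) = 25; row 2: (1/2)/(3/2) = 1/3. Minimum is 1/3 at row 2 (u2 leaves); pivot element 3/2.
Divide row 2 by 3/2; eliminate column x_3 from the other rows.
Row 1 update in column u1: 1/4 − (1/4)·(-1/3) = 1/3.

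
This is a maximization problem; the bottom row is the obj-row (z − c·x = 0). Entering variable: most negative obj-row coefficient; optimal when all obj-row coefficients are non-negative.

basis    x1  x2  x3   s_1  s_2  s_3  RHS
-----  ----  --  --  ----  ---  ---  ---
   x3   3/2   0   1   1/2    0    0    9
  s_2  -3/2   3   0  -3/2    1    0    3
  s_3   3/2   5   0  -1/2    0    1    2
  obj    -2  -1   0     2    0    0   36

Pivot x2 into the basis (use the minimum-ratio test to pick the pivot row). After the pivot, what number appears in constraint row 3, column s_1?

-1/10

Ratio test on column x2 — row 1: entry 0 ≤ 0; row 2: 3/3 = 1; row 3: 2/5 = 2/5. Minimum is 2/5 at row 3 (s_3 leaves); pivot element 5.
Divide row 3 by 5; eliminate column x2 from the other rows.
In the new row 3, the s_1 entry is the old entry divided by the pivot: (-1/2)/5 = -1/10.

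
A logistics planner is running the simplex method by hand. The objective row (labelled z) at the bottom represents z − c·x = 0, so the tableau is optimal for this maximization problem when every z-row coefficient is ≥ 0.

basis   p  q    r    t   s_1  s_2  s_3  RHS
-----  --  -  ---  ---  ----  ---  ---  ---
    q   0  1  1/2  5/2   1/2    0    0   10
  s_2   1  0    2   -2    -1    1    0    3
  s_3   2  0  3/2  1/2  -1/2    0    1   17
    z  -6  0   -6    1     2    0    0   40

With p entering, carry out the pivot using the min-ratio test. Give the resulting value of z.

Ratio test on column p — row 1: entry 0 ≤ 0; row 2: 3/1 = 3; row 3: 17/2 = 17/2. Minimum is 3 at row 2 (s_2 leaves); pivot element 1.
Pivot on row 2; the z-row RHS becomes 40 − (-6)·3 = 58.

58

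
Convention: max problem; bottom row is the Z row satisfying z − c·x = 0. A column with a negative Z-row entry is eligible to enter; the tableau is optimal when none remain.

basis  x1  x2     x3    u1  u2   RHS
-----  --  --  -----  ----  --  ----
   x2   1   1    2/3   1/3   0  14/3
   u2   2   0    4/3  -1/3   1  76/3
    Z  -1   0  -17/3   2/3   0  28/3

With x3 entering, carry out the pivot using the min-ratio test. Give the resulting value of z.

49

Ratio test on column x3 — row 1: (14/3)/(2/3) = 7; row 2: (76/3)/(4/3) = 19. Minimum is 7 at row 1 (x2 leaves); pivot element 2/3.
Pivot on row 1; the Z-row RHS becomes 28/3 − (-17/3)·7 = 49.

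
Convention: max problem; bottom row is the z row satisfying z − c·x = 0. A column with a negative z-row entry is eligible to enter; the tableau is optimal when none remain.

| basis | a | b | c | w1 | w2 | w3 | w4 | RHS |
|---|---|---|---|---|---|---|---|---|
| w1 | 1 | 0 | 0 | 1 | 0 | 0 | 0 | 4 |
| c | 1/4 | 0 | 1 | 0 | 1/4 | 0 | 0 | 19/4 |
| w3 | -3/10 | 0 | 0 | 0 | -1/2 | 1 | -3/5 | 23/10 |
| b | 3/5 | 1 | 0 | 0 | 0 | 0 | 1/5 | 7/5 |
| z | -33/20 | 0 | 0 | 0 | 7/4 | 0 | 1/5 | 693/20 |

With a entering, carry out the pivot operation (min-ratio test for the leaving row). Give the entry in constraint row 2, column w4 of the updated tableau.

-1/12

Ratio test on column a — row 1: 4/1 = 4; row 2: (19/4)/(1/4) = 19; row 3: entry -3/10 ≤ 0; row 4: (7/5)/(3/5) = 7/3. Minimum is 7/3 at row 4 (b leaves); pivot element 3/5.
Divide row 4 by 3/5; eliminate column a from the other rows.
Row 2 update in column w4: 0 − (1/4)·(1/3) = -1/12.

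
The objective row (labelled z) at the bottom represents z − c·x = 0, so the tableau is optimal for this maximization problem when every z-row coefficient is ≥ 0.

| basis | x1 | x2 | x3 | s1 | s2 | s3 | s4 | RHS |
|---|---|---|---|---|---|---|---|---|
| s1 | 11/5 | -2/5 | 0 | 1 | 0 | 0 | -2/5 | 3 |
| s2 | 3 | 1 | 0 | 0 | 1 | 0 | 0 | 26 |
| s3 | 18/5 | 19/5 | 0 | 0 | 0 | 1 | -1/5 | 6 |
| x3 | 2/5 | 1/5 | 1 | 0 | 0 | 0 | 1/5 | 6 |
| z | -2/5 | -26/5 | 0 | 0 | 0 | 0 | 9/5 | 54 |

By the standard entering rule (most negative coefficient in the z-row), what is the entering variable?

x2

Negative z-row entries: x1: -2/5, x2: -26/5.
The most negative is -26/5 in column x2, so x2 enters.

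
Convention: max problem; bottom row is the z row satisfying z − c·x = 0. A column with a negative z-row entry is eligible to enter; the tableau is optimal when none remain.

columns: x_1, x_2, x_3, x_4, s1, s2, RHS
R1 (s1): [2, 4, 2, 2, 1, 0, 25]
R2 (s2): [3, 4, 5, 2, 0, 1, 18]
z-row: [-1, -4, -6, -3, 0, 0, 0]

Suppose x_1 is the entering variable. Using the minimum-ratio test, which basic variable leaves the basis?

s2

Column x_1 entries and ratios — s1: 25/2 = 25/2; s2: 18/3 = 6.
Smallest ratio is 6 in the row of s2, so s2 leaves.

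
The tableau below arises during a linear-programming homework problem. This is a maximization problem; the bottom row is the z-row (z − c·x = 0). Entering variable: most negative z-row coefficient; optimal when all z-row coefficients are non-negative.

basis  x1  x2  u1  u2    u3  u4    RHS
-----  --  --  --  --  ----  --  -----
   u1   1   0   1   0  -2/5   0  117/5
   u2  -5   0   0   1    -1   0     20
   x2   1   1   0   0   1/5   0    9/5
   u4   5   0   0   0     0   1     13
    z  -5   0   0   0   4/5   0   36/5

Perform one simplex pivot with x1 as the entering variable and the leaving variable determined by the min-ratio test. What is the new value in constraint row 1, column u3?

-3/5

Ratio test on column x1 — row 1: (117/5)/1 = 117/5; row 2: entry -5 ≤ 0; row 3: (9/5)/1 = 9/5; row 4: 13/5 = 13/5. Minimum is 9/5 at row 3 (x2 leaves); pivot element 1.
Divide row 3 by 1; eliminate column x1 from the other rows.
Row 1 update in column u3: -2/5 − 1·(1/5) = -3/5.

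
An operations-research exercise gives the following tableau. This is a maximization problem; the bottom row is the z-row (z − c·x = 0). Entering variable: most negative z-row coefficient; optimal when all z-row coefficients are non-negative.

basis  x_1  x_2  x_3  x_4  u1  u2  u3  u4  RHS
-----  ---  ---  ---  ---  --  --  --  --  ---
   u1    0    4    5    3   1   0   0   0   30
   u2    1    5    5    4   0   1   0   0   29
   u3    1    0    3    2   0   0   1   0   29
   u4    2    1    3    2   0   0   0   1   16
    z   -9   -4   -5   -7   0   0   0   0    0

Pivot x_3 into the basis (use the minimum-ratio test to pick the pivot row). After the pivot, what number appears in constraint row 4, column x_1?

2/3

Ratio test on column x_3 — row 1: 30/5 = 6; row 2: 29/5 = 29/5; row 3: 29/3 = 29/3; row 4: 16/3 = 16/3. Minimum is 16/3 at row 4 (u4 leaves); pivot element 3.
Divide row 4 by 3; eliminate column x_3 from the other rows.
In the new row 4, the x_1 entry is the old entry divided by the pivot: 2/3 = 2/3.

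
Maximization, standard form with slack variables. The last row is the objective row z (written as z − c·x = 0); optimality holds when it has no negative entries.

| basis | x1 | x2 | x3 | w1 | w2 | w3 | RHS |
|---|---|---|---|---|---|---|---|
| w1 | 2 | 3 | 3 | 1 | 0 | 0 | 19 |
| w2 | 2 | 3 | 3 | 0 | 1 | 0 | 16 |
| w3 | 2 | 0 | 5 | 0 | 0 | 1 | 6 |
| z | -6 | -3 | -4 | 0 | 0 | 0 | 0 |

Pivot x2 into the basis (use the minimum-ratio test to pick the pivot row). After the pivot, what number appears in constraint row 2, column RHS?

Ratio test on column x2 — row 1: 19/3 = 19/3; row 2: 16/3 = 16/3; row 3: entry 0 ≤ 0. Minimum is 16/3 at row 2 (w2 leaves); pivot element 3.
Divide row 2 by 3; eliminate column x2 from the other rows.
In the new row 2, the RHS entry is the old entry divided by the pivot: 16/3 = 16/3.

16/3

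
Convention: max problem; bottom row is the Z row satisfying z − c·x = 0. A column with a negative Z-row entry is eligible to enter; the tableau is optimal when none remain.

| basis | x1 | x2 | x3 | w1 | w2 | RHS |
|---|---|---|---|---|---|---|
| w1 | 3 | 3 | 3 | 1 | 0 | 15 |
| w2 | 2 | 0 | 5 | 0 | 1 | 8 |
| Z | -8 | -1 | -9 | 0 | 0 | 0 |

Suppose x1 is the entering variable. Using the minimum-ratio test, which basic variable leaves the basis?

Column x1 entries and ratios — w1: 15/3 = 5; w2: 8/2 = 4.
Smallest ratio is 4 in the row of w2, so w2 leaves.

w2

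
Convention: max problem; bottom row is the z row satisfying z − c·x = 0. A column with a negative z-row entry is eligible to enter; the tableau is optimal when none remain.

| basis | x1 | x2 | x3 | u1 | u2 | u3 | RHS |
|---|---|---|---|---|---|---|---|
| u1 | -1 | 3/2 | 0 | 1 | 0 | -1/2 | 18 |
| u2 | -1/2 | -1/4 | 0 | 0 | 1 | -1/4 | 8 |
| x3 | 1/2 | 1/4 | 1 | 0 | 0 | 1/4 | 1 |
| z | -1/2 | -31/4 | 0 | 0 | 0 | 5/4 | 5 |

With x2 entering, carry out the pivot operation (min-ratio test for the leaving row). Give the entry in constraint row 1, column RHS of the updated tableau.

12

Ratio test on column x2 — row 1: 18/(3/2) = 12; row 2: entry -1/4 ≤ 0; row 3: 1/(1/4) = 4. Minimum is 4 at row 3 (x3 leaves); pivot element 1/4.
Divide row 3 by 1/4; eliminate column x2 from the other rows.
Row 1 update in column RHS: 18 − (3/2)·4 = 12.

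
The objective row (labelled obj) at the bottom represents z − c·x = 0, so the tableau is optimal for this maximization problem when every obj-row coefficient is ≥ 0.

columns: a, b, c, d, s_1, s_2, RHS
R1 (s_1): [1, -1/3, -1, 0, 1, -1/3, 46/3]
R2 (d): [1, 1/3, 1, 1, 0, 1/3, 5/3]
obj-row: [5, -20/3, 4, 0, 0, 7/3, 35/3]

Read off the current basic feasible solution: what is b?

0

b is not in the basis, so in the current basic feasible solution b = 0.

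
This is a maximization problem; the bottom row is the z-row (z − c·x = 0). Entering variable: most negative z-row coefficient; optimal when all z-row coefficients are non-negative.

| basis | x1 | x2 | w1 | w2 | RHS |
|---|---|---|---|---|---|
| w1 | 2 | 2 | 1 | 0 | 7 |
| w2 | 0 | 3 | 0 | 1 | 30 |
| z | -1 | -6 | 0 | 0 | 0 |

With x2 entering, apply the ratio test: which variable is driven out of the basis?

Column x2 entries and ratios — w1: 7/2 = 7/2; w2: 30/3 = 10.
Smallest ratio is 7/2 in the row of w1, so w1 leaves.

w1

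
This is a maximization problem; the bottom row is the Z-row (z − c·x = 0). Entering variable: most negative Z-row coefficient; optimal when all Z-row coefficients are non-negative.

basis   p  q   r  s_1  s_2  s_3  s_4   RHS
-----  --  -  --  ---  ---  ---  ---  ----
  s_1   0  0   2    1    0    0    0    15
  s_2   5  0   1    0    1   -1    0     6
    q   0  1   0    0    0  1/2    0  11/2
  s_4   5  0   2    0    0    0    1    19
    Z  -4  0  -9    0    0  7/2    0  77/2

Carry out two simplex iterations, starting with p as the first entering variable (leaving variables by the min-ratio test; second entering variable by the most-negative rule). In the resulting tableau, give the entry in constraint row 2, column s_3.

Ratio test on column p — row 1: entry 0 ≤ 0; row 2: 6/5 = 6/5; row 3: entry 0 ≤ 0; row 4: 19/5 = 19/5. Minimum is 6/5 at row 2 (s_2 leaves); pivot element 5.
Divide row 2 by 5; eliminate column p from the other rows.
Second iteration: most negative Z-row entry is -41/5 in column r, so r enters.
Ratio test on column r — row 1: 15/2 = 15/2; row 2: (6/5)/(1/5) = 6; row 3: entry 0 ≤ 0; row 4: 13/1 = 13. Minimum is 6 at row 2 (p leaves); pivot element 1/5.
Divide row 2 by 1/5; eliminate column r from the other rows.
After both pivots, the entry at constraint row 2, column s_3 is -1.

-1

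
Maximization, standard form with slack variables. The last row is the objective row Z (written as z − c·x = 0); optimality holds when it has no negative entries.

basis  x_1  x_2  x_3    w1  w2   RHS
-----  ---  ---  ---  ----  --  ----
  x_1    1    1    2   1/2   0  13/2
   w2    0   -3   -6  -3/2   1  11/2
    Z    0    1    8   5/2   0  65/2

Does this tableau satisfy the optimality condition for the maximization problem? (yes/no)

yes

Every Z-row coefficient is ≥ 0, so the tableau is optimal.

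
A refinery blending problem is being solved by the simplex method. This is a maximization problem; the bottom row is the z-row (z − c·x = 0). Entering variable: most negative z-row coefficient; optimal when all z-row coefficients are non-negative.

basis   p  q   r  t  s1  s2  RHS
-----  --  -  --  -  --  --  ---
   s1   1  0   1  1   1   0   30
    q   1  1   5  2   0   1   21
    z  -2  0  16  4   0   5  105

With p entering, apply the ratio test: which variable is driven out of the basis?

Column p entries and ratios — s1: 30/1 = 30; q: 21/1 = 21.
Smallest ratio is 21 in the row of q, so q leaves.

q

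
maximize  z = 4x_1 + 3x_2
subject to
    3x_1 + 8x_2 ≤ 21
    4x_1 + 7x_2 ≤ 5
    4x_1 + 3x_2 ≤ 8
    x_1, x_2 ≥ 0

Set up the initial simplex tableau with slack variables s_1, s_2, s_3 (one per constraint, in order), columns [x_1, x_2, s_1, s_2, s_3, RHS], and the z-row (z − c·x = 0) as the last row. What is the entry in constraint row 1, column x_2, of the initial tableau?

8

Constraint 1 has coefficient 8 on x_2.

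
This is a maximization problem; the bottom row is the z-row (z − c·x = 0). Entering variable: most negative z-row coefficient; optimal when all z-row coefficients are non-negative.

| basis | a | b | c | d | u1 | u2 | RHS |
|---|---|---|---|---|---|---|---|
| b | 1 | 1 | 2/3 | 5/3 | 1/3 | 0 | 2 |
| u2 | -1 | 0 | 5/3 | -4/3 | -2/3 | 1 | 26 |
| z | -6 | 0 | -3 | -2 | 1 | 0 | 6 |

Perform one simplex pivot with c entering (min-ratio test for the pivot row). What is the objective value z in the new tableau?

15

Ratio test on column c — row 1: 2/(2/3) = 3; row 2: 26/(5/3) = 78/5. Minimum is 3 at row 1 (b leaves); pivot element 2/3.
Pivot on row 1; the z-row RHS becomes 6 − (-3)·3 = 15.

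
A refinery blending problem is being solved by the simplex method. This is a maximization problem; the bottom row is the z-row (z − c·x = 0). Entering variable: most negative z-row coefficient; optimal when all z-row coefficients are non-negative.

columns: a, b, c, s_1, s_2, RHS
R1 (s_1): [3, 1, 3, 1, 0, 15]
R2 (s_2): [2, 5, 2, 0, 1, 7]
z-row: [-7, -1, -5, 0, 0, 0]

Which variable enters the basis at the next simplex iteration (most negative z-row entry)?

a

Negative z-row entries: a: -7, b: -1, c: -5.
The most negative is -7 in column a, so a enters.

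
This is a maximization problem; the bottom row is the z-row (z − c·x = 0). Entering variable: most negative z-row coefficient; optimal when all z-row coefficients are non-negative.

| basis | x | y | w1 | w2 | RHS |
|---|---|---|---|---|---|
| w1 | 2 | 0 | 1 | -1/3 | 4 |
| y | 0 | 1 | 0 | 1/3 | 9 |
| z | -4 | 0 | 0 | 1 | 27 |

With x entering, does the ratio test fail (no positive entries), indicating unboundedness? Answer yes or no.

no

Column x has positive entries in row(s) 1, so the ratio test bounds it — not unbounded.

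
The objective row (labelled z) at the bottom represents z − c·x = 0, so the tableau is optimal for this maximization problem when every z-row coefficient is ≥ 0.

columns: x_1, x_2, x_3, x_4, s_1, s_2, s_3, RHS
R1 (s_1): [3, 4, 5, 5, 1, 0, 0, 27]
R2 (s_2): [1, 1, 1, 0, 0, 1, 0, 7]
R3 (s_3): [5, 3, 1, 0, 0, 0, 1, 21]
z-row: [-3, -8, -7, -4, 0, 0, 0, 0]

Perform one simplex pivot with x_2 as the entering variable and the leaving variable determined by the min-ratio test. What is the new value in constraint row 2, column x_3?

-1/4

Ratio test on column x_2 — row 1: 27/4 = 27/4; row 2: 7/1 = 7; row 3: 21/3 = 7. Minimum is 27/4 at row 1 (s_1 leaves); pivot element 4.
Divide row 1 by 4; eliminate column x_2 from the other rows.
Row 2 update in column x_3: 1 − 1·(5/4) = -1/4.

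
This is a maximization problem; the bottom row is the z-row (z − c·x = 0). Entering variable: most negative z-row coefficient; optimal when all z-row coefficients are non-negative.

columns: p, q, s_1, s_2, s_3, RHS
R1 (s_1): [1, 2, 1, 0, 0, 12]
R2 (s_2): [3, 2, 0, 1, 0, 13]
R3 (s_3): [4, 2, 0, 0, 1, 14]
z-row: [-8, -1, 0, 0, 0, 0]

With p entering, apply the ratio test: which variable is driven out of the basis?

Column p entries and ratios — s_1: 12/1 = 12; s_2: 13/3 = 13/3; s_3: 14/4 = 7/2.
Smallest ratio is 7/2 in the row of s_3, so s_3 leaves.

s_3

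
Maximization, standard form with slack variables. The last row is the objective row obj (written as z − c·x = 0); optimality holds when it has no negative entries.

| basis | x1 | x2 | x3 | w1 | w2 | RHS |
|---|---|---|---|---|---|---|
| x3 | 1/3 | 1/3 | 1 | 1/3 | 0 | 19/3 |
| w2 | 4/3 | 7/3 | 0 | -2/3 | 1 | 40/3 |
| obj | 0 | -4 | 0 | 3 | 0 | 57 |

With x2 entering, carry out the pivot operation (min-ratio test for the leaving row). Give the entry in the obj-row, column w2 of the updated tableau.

Ratio test on column x2 — row 1: (19/3)/(1/3) = 19; row 2: (40/3)/(7/3) = 40/7. Minimum is 40/7 at row 2 (w2 leaves); pivot element 7/3.
Divide row 2 by 7/3; eliminate column x2 from the other rows.
obj-row update in column w2: 0 − (-4)·(3/7) = 12/7.

12/7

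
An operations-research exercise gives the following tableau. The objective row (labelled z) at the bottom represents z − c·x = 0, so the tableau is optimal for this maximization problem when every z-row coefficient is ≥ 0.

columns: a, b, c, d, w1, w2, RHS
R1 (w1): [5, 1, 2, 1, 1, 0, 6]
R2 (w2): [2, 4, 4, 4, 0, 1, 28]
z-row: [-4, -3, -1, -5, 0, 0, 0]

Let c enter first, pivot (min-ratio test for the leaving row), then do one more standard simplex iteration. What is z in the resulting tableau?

Ratio test on column c — row 1: 6/2 = 3; row 2: 28/4 = 7. Minimum is 3 at row 1 (w1 leaves); pivot element 2.
Pivot on row 1; the z-row RHS becomes 0 − (-1)·3 = 3.
Next entering variable (most negative z-row entry -9/2): d.
Ratio test on column d — row 1: 3/(1/2) = 6; row 2: 16/2 = 8. Minimum is 6 at row 1 (c leaves); pivot element 1/2.
After the second pivot the z-row RHS is 3 − (-9/2)·6 = 30.

30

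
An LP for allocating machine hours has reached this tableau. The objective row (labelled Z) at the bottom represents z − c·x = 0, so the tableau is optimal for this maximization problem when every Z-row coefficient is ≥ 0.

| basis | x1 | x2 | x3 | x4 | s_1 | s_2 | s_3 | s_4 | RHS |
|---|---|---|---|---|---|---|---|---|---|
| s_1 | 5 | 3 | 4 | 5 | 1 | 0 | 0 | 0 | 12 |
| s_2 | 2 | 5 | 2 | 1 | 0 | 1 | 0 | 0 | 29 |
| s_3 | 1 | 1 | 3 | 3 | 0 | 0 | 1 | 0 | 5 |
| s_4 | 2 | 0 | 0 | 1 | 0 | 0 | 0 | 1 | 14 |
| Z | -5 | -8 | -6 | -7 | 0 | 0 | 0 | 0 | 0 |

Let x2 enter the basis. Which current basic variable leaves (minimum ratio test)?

Column x2 entries and ratios — s_1: 12/3 = 4; s_2: 29/5 = 29/5; s_3: 5/1 = 5; s_4: 0 ≤ 0, skip.
Smallest ratio is 4 in the row of s_1, so s_1 leaves.

s_1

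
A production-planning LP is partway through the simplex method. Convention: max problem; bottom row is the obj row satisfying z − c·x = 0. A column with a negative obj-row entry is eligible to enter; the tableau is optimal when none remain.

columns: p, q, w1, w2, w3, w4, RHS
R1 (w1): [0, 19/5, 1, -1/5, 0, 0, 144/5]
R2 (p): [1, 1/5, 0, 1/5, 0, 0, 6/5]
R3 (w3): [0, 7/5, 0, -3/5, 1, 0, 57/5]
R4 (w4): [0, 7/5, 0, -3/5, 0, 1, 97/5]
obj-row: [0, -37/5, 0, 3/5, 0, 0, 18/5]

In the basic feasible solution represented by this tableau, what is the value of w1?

144/5

w1 is basic (row 1); its value is the RHS of that row, 144/5.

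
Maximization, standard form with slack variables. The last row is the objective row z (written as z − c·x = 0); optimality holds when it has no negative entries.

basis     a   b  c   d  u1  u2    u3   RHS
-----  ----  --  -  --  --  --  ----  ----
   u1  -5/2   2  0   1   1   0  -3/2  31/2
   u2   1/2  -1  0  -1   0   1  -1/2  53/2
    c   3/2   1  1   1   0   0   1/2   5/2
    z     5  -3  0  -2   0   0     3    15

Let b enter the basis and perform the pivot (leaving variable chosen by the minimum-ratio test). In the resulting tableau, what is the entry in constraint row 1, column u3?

-5/2

Ratio test on column b — row 1: (31/2)/2 = 31/4; row 2: entry -1 ≤ 0; row 3: (5/2)/1 = 5/2. Minimum is 5/2 at row 3 (c leaves); pivot element 1.
Divide row 3 by 1; eliminate column b from the other rows.
Row 1 update in column u3: -3/2 − 2·(1/2) = -5/2.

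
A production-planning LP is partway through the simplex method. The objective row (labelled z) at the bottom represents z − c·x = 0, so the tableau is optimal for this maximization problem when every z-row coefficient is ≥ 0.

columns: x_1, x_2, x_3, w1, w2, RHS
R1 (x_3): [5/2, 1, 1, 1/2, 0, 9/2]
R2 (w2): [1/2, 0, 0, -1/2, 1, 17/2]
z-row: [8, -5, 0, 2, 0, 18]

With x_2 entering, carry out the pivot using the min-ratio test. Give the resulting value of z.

81/2

Ratio test on column x_2 — row 1: (9/2)/1 = 9/2; row 2: entry 0 ≤ 0. Minimum is 9/2 at row 1 (x_3 leaves); pivot element 1.
Pivot on row 1; the z-row RHS becomes 18 − (-5)·(9/2) = 81/2.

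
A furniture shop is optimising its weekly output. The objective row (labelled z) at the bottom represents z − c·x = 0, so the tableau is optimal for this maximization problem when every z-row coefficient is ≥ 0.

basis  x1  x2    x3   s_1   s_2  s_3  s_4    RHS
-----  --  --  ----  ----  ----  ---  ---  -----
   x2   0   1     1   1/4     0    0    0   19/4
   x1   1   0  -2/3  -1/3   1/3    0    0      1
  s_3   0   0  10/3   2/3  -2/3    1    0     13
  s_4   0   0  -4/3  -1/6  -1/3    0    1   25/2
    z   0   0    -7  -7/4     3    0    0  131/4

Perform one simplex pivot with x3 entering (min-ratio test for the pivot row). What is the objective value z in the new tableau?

Ratio test on column x3 — row 1: (19/4)/1 = 19/4; row 2: entry -2/3 ≤ 0; row 3: 13/(10/3) = 39/10; row 4: entry -4/3 ≤ 0. Minimum is 39/10 at row 3 (s_3 leaves); pivot element 10/3.
Pivot on row 3; the z-row RHS becomes 131/4 − (-7)·(39/10) = 1201/20.

1201/20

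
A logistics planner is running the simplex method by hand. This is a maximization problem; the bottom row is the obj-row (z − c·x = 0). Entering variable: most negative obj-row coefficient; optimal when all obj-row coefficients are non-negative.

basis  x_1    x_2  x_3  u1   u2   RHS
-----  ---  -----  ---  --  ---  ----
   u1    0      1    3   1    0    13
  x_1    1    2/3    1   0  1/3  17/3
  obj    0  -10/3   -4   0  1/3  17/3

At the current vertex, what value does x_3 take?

x_3 is not in the basis, so in the current basic feasible solution x_3 = 0.

0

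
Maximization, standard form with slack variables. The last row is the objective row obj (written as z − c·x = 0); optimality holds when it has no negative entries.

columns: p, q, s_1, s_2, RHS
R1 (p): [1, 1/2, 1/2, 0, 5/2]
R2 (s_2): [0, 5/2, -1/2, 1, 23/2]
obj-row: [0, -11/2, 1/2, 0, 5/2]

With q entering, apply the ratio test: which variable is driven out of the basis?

Column q entries and ratios — p: (5/2)/(1/2) = 5; s_2: (23/2)/(5/2) = 23/5.
Smallest ratio is 23/5 in the row of s_2, so s_2 leaves.

s_2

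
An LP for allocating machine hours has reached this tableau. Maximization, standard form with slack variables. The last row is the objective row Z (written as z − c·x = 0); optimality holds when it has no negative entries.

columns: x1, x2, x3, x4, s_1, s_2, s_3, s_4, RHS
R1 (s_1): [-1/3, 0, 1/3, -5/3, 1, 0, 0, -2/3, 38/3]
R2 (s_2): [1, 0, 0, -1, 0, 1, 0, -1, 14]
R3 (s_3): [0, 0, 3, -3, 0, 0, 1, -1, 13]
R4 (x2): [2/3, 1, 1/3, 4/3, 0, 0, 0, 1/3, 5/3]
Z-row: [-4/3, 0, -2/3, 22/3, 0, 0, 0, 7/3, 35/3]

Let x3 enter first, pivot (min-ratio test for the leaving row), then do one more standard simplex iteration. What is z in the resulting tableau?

15

Ratio test on column x3 — row 1: (38/3)/(1/3) = 38; row 2: entry 0 ≤ 0; row 3: 13/3 = 13/3; row 4: (5/3)/(1/3) = 5. Minimum is 13/3 at row 3 (s_3 leaves); pivot element 3.
Pivot on row 3; the Z-row RHS becomes 35/3 − (-2/3)·(13/3) = 131/9.
Next entering variable (most negative Z-row entry -4/3): x1.
Ratio test on column x1 — row 1: entry -1/3 ≤ 0; row 2: 14/1 = 14; row 3: entry 0 ≤ 0; row 4: (2/9)/(2/3) = 1/3. Minimum is 1/3 at row 4 (x2 leaves); pivot element 2/3.
After the second pivot the Z-row RHS is 131/9 − (-4/3)·(1/3) = 15.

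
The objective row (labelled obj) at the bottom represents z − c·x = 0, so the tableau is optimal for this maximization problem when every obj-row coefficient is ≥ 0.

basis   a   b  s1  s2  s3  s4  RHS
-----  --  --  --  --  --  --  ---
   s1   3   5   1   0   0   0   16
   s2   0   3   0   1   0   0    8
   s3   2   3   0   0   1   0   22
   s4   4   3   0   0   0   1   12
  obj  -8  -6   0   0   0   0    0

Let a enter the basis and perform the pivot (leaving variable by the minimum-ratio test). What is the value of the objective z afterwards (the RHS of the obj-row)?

24

Ratio test on column a — row 1: 16/3 = 16/3; row 2: entry 0 ≤ 0; row 3: 22/2 = 11; row 4: 12/4 = 3. Minimum is 3 at row 4 (s4 leaves); pivot element 4.
Pivot on row 4; the obj-row RHS becomes 0 − (-8)·3 = 24.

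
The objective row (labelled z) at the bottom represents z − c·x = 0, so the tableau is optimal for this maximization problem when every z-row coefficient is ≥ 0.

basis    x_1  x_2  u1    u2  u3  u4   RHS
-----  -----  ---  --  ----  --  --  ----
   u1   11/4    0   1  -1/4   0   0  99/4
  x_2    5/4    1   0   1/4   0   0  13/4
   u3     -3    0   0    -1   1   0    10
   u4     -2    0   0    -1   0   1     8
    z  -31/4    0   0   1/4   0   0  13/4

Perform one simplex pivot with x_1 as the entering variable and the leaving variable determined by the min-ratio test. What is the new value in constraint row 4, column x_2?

Ratio test on column x_1 — row 1: (99/4)/(11/4) = 9; row 2: (13/4)/(5/4) = 13/5; row 3: entry -3 ≤ 0; row 4: entry -2 ≤ 0. Minimum is 13/5 at row 2 (x_2 leaves); pivot element 5/4.
Divide row 2 by 5/4; eliminate column x_1 from the other rows.
Row 4 update in column x_2: 0 − (-2)·(4/5) = 8/5.

8/5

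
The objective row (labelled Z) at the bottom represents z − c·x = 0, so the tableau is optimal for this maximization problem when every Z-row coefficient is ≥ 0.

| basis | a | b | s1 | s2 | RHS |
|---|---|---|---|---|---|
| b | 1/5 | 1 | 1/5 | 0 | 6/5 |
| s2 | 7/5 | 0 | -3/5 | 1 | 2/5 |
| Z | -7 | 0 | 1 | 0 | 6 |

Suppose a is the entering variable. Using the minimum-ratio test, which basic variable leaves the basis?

s2

Column a entries and ratios — b: (6/5)/(1/5) = 6; s2: (2/5)/(7/5) = 2/7.
Smallest ratio is 2/7 in the row of s2, so s2 leaves.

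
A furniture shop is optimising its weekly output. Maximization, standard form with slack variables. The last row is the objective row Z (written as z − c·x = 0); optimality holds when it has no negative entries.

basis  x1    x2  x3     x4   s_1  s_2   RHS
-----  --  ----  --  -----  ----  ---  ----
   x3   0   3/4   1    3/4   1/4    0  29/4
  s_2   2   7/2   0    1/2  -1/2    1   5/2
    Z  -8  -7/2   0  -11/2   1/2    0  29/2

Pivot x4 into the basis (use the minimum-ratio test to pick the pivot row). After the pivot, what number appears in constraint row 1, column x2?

Ratio test on column x4 — row 1: (29/4)/(3/4) = 29/3; row 2: (5/2)/(1/2) = 5. Minimum is 5 at row 2 (s_2 leaves); pivot element 1/2.
Divide row 2 by 1/2; eliminate column x4 from the other rows.
Row 1 update in column x2: 3/4 − (3/4)·7 = -9/2.

-9/2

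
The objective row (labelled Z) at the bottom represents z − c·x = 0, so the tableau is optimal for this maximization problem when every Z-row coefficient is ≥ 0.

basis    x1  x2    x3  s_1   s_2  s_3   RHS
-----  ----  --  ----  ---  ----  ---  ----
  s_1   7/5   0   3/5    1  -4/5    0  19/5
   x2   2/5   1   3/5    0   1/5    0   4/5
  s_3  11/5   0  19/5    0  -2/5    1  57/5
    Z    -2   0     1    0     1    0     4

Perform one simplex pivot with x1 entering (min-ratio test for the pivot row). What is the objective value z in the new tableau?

8

Ratio test on column x1 — row 1: (19/5)/(7/5) = 19/7; row 2: (4/5)/(2/5) = 2; row 3: (57/5)/(11/5) = 57/11. Minimum is 2 at row 2 (x2 leaves); pivot element 2/5.
Pivot on row 2; the Z-row RHS becomes 4 − (-2)·2 = 8.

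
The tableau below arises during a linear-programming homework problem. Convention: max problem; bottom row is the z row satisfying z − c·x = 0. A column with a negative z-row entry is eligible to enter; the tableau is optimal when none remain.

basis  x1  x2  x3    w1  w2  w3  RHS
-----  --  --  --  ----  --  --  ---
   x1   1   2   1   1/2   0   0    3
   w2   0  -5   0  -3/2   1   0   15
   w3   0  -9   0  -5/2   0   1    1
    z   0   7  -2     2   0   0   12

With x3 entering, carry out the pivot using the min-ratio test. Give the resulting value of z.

18

Ratio test on column x3 — row 1: 3/1 = 3; row 2: entry 0 ≤ 0; row 3: entry 0 ≤ 0. Minimum is 3 at row 1 (x1 leaves); pivot element 1.
Pivot on row 1; the z-row RHS becomes 12 − (-2)·3 = 18.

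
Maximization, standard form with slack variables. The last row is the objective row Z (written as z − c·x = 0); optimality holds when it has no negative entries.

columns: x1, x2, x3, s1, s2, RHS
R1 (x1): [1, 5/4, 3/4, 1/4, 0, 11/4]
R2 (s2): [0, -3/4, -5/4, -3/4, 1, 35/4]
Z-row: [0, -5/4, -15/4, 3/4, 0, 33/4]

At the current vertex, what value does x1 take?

11/4

x1 is basic (row 1); its value is the RHS of that row, 11/4.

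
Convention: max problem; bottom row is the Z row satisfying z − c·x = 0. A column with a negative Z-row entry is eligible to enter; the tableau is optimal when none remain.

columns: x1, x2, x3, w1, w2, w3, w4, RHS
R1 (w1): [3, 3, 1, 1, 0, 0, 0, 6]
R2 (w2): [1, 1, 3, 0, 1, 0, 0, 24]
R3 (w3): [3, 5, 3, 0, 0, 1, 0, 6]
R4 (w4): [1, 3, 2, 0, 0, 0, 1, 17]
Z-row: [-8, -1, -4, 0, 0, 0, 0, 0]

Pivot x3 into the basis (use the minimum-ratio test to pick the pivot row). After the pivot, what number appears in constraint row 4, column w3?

-2/3

Ratio test on column x3 — row 1: 6/1 = 6; row 2: 24/3 = 8; row 3: 6/3 = 2; row 4: 17/2 = 17/2. Minimum is 2 at row 3 (w3 leaves); pivot element 3.
Divide row 3 by 3; eliminate column x3 from the other rows.
Row 4 update in column w3: 0 − 2·(1/3) = -2/3.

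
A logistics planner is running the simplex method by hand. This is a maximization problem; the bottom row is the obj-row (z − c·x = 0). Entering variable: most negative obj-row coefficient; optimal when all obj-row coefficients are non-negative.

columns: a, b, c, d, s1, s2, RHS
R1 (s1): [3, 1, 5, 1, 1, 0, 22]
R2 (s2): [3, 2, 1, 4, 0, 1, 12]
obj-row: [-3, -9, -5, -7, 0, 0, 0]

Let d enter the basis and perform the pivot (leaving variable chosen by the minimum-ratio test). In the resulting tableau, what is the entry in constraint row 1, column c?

19/4

Ratio test on column d — row 1: 22/1 = 22; row 2: 12/4 = 3. Minimum is 3 at row 2 (s2 leaves); pivot element 4.
Divide row 2 by 4; eliminate column d from the other rows.
Row 1 update in column c: 5 − 1·(1/4) = 19/4.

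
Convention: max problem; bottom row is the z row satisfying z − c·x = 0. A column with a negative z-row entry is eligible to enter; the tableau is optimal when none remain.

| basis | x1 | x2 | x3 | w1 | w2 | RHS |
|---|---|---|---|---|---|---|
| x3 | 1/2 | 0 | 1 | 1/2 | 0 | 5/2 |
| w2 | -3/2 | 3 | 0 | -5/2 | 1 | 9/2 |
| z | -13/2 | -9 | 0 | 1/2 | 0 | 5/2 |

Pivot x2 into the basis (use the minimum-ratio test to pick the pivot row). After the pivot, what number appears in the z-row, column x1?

Ratio test on column x2 — row 1: entry 0 ≤ 0; row 2: (9/2)/3 = 3/2. Minimum is 3/2 at row 2 (w2 leaves); pivot element 3.
Divide row 2 by 3; eliminate column x2 from the other rows.
z-row update in column x1: -13/2 − (-9)·(-1/2) = -11.

-11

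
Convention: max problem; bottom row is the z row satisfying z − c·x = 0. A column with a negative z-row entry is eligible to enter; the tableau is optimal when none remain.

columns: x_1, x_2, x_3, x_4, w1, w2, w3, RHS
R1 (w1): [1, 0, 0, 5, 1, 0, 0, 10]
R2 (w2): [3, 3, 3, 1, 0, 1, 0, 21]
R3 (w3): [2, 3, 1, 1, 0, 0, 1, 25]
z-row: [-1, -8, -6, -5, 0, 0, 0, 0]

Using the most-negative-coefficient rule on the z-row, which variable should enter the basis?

Negative z-row entries: x_1: -1, x_2: -8, x_3: -6, x_4: -5.
The most negative is -8 in column x_2, so x_2 enters.

x_2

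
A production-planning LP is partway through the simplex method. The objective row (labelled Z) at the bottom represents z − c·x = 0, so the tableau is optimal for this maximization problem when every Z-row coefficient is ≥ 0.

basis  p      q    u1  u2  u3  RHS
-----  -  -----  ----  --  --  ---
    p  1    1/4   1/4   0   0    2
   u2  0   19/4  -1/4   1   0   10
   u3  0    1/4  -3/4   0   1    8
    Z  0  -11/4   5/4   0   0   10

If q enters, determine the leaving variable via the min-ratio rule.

Column q entries and ratios — p: 2/(1/4) = 8; u2: 10/(19/4) = 40/19; u3: 8/(1/4) = 32.
Smallest ratio is 40/19 in the row of u2, so u2 leaves.

u2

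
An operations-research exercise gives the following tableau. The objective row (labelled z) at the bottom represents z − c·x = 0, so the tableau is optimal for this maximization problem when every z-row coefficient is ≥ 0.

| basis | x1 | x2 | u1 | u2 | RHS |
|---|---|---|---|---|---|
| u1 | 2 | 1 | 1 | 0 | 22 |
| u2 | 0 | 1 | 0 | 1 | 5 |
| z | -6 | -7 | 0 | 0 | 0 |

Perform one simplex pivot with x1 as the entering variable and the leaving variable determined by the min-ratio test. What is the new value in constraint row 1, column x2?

Ratio test on column x1 — row 1: 22/2 = 11; row 2: entry 0 ≤ 0. Minimum is 11 at row 1 (u1 leaves); pivot element 2.
Divide row 1 by 2; eliminate column x1 from the other rows.
In the new row 1, the x2 entry is the old entry divided by the pivot: 1/2 = 1/2.

1/2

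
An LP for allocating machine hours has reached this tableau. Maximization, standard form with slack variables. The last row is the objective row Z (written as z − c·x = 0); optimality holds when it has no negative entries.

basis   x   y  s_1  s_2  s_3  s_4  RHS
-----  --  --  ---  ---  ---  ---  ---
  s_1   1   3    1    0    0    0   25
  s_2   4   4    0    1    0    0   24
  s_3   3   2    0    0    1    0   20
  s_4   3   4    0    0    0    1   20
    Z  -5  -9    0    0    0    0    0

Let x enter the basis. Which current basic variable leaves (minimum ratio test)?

s_2

Column x entries and ratios — s_1: 25/1 = 25; s_2: 24/4 = 6; s_3: 20/3 = 20/3; s_4: 20/3 = 20/3.
Smallest ratio is 6 in the row of s_2, so s_2 leaves.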